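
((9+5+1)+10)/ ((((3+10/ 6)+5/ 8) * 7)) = 600/ 889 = 0.67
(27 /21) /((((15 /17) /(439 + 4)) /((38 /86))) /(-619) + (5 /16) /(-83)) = -1058613631632 /3106019105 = -340.83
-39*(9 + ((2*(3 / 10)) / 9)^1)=-1768 / 5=-353.60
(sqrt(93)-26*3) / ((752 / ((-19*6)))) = 2223 / 188-57*sqrt(93) / 376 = 10.36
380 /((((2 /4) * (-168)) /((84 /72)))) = -95 /18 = -5.28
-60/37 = -1.62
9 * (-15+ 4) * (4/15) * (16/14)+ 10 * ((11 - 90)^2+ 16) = 2188894/35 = 62539.83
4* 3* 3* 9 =324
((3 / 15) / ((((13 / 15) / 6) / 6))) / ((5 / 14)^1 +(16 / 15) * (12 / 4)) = 2520 / 1079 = 2.34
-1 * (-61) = 61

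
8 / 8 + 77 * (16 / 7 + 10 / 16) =1801 / 8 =225.12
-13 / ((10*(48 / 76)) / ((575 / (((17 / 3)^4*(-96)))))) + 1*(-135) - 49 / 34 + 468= 331.57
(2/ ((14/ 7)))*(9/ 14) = 9/ 14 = 0.64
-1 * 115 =-115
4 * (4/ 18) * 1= 8/ 9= 0.89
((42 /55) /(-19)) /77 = -6 /11495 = -0.00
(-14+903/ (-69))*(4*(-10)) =24920/ 23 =1083.48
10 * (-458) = -4580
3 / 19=0.16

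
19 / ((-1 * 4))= -19 / 4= -4.75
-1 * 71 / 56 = -71 / 56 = -1.27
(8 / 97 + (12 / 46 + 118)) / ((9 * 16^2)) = 3667 / 71392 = 0.05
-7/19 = -0.37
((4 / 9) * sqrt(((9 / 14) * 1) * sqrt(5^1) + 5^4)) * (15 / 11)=10 * sqrt(126 * sqrt(5) + 122500) / 231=15.17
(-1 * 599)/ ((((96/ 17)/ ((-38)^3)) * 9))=69845197/ 108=646714.79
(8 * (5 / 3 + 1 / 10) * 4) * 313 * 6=530848 / 5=106169.60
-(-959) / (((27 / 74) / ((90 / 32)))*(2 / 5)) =887075 / 48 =18480.73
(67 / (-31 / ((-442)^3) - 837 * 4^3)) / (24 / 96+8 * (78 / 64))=-2892754748 / 23128221841765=-0.00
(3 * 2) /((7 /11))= 66 /7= 9.43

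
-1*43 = -43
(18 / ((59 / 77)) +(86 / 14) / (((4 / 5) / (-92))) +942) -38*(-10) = 263933 / 413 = 639.06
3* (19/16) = 57/16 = 3.56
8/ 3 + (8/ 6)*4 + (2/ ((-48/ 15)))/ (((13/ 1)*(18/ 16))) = 931/ 117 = 7.96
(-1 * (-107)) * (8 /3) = 856 /3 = 285.33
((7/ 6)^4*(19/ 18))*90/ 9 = 228095/ 11664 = 19.56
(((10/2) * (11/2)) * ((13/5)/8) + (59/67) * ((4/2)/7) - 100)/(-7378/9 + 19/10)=30665025/276180968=0.11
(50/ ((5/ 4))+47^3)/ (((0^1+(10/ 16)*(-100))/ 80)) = -3323616/ 25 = -132944.64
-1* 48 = -48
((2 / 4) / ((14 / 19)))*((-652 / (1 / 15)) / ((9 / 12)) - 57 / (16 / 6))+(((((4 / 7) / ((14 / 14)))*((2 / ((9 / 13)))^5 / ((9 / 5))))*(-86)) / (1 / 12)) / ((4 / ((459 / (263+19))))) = -35687.28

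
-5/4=-1.25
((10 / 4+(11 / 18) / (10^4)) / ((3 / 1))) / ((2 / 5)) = 450011 / 216000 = 2.08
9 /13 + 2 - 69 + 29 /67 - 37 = -89604 /871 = -102.87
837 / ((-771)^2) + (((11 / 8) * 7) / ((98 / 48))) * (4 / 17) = 8729535 / 7859831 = 1.11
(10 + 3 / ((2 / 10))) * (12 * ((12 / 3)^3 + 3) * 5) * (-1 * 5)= -502500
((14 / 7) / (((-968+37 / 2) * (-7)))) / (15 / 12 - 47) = -16 / 2432619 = -0.00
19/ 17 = 1.12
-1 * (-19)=19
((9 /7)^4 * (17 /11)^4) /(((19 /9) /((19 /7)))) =4931831529 /246071287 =20.04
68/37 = 1.84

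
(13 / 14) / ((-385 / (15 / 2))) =-39 / 2156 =-0.02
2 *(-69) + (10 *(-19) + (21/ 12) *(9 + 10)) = -1179/ 4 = -294.75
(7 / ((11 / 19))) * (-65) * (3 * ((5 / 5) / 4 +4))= -440895 / 44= -10020.34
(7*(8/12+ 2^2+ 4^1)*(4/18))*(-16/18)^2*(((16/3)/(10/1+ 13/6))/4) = 186368/159651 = 1.17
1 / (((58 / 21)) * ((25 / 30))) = 63 / 145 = 0.43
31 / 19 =1.63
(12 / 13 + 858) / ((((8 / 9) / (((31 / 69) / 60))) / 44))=1903803 / 5980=318.36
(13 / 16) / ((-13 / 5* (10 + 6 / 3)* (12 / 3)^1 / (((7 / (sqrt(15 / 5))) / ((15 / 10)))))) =-35* sqrt(3) / 3456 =-0.02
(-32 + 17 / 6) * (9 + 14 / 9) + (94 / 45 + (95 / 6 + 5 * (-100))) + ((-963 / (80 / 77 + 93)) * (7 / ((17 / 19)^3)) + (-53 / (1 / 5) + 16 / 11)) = -1153.57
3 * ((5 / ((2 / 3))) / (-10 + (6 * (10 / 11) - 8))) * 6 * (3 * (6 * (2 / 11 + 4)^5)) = -3626739360 / 14641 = -247711.18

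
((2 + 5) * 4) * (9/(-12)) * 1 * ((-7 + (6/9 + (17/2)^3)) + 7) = -103285/8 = -12910.62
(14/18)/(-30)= -7/270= -0.03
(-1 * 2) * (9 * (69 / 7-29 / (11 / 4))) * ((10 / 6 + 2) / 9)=106 / 21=5.05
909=909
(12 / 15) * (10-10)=0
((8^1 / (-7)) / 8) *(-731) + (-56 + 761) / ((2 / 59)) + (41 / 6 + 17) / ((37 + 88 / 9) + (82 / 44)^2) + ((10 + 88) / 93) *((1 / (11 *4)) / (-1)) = 32764327878025 / 1567492773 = 20902.38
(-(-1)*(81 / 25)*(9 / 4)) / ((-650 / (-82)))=29889 / 32500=0.92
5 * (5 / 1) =25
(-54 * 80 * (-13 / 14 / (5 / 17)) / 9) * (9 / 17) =5616 / 7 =802.29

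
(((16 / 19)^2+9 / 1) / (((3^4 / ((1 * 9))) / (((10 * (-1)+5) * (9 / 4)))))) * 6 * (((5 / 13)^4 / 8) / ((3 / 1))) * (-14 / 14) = 10953125 / 164968336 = 0.07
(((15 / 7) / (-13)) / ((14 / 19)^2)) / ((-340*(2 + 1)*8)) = 361 / 9702784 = 0.00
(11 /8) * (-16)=-22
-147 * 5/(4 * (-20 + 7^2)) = -735/116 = -6.34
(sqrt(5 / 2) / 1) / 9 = sqrt(10) / 18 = 0.18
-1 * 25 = -25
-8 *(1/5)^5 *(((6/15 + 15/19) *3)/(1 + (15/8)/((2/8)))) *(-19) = 5424/265625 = 0.02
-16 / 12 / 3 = -4 / 9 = -0.44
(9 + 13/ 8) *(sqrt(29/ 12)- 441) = -37485/ 8 + 85 *sqrt(87)/ 48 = -4669.11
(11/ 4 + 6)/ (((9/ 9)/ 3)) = 105/ 4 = 26.25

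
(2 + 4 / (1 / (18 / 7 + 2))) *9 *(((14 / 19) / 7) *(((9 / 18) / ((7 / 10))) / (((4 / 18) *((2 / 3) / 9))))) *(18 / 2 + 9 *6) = 6987465 / 133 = 52537.33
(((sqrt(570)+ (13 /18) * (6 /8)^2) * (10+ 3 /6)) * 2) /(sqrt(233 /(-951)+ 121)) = 273 * sqrt(109210938) /3674816+ 63 * sqrt(1729173185) /57419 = 46.40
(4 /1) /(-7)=-4 /7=-0.57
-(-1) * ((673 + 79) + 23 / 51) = 38375 / 51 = 752.45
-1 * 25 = -25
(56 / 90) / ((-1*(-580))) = 7 / 6525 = 0.00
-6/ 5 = -1.20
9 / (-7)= -9 / 7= -1.29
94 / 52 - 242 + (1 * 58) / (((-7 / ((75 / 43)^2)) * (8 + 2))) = -81677285 / 336518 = -242.71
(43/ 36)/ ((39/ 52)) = 43/ 27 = 1.59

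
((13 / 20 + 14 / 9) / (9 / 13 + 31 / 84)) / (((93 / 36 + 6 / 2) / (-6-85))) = -13150228 / 388265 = -33.87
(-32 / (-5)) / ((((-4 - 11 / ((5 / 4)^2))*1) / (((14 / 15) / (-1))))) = 112 / 207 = 0.54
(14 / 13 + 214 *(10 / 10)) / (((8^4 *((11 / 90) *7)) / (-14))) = -31455 / 36608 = -0.86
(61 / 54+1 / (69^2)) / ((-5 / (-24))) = 25820 / 4761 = 5.42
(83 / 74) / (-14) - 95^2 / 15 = -1870229 / 3108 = -601.75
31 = 31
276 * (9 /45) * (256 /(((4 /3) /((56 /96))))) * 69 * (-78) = -166368384 /5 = -33273676.80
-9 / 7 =-1.29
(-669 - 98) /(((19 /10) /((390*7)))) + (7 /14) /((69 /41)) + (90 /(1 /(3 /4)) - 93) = -1444830941 /1311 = -1102083.10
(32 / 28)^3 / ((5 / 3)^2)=4608 / 8575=0.54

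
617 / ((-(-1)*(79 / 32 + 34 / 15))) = 296160 / 2273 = 130.29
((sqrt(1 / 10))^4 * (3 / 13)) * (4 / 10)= 3 / 3250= 0.00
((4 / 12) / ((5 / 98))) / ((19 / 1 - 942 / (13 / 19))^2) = 16562 / 4673367015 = 0.00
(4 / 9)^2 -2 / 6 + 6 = 475 / 81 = 5.86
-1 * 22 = -22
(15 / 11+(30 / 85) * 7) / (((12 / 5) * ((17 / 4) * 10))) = 239 / 6358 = 0.04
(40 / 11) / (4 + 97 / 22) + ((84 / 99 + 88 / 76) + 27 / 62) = 4134209 / 1438338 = 2.87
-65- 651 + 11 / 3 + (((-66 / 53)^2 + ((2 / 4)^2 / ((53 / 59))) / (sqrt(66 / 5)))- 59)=-6486958 / 8427 + 59 * sqrt(330) / 13992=-769.71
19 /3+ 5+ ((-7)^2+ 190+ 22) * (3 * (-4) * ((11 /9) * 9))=-34440.67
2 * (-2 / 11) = -4 / 11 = -0.36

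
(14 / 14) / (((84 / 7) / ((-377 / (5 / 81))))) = -10179 / 20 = -508.95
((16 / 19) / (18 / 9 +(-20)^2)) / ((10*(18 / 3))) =2 / 57285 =0.00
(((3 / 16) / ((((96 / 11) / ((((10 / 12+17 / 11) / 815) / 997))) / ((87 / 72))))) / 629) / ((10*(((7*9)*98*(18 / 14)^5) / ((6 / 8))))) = 223097 / 534022621620918681600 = 0.00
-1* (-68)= 68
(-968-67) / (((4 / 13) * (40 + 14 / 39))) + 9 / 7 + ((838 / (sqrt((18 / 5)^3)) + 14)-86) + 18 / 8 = -6690573 / 44072 + 2095 * sqrt(10) / 54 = -29.13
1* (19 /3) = 19 /3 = 6.33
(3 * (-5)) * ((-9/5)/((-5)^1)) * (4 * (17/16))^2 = -7803/80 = -97.54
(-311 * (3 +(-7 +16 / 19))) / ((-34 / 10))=-93300 / 323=-288.85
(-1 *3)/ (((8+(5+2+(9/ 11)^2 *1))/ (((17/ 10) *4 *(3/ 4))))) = -6171/ 6320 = -0.98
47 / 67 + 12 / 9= 409 / 201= 2.03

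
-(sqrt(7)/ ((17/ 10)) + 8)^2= -19196/ 289 - 160 * sqrt(7)/ 17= -91.32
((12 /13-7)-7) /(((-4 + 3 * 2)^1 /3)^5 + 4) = -20655 /6526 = -3.17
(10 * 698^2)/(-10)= -487204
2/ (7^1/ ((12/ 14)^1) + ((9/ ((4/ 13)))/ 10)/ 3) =240/ 1097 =0.22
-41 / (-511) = 41 / 511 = 0.08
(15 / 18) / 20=1 / 24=0.04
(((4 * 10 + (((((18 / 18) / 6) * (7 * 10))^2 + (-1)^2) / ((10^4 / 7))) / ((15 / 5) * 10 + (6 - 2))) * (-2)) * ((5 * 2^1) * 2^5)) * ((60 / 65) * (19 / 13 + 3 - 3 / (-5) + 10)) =-1917408905632 / 5386875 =-355940.86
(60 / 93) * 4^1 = 80 / 31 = 2.58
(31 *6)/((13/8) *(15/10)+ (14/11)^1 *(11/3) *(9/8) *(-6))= -32/5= -6.40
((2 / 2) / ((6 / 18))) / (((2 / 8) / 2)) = 24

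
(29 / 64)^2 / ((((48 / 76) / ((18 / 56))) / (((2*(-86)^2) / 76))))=4665027 / 229376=20.34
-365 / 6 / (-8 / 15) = 1825 / 16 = 114.06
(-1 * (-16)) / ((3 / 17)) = 90.67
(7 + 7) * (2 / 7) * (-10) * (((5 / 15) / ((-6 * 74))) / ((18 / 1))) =5 / 2997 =0.00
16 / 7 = 2.29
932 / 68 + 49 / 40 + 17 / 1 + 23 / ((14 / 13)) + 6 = 282211 / 4760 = 59.29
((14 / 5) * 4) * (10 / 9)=112 / 9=12.44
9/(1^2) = 9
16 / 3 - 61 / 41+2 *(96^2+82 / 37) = 83921705 / 4551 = 18440.28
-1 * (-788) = 788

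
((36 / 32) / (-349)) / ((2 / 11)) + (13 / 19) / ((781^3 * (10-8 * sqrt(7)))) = -77958082927507 / 4397150849028432-26 * sqrt(7) / 787455381273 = -0.02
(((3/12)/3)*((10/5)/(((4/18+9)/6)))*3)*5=135/83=1.63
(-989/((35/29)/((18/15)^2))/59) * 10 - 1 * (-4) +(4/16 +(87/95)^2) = -581207539/2981860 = -194.91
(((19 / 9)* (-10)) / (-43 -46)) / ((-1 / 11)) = -2090 / 801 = -2.61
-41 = -41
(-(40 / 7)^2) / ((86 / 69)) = -55200 / 2107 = -26.20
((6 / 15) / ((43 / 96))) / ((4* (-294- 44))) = -24 / 36335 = -0.00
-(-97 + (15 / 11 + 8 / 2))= 1008 / 11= 91.64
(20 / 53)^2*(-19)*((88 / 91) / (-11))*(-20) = -1216000 / 255619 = -4.76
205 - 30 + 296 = 471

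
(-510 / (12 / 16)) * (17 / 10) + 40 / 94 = -54312 / 47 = -1155.57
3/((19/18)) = 54/19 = 2.84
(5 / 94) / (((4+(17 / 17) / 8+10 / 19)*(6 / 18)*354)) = 190 / 1960511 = 0.00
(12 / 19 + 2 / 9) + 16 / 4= 830 / 171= 4.85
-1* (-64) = 64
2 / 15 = 0.13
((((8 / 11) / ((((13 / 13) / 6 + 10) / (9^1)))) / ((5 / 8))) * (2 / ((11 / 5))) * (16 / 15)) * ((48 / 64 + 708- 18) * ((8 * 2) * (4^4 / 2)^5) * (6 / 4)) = 20998314737591648256 / 36905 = 568982922032018.65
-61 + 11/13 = -782/13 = -60.15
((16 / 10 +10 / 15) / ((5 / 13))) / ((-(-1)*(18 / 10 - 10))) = -442 / 615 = -0.72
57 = 57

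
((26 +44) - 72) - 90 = -92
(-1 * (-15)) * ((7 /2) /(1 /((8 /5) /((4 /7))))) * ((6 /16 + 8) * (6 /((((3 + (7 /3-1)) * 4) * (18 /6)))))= 29547 /208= 142.05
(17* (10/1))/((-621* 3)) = -170/1863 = -0.09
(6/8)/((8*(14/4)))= 3/112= 0.03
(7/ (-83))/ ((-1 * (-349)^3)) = -7/ 3528209567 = -0.00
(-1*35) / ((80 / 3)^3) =-189 / 102400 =-0.00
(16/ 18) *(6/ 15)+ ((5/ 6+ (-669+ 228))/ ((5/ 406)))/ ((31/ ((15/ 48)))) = -8033909/ 22320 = -359.94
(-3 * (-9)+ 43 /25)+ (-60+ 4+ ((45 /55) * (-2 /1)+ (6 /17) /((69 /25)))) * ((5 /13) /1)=9227534 /1397825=6.60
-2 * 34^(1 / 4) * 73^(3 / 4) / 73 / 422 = -34^(1 / 4) * 73^(3 / 4) / 15403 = -0.00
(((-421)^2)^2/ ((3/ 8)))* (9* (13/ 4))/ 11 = 2450321022318/ 11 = 222756456574.36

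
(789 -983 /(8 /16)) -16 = -1193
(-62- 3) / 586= -65 / 586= -0.11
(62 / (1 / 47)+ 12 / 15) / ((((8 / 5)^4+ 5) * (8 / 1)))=303625 / 9628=31.54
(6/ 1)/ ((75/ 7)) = 14/ 25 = 0.56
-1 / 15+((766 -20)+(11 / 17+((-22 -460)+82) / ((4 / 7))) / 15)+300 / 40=360473 / 510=706.81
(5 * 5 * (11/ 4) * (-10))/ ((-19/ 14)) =9625/ 19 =506.58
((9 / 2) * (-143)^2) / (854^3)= 184041 / 1245671728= 0.00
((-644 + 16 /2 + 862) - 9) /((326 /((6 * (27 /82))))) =17577 /13366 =1.32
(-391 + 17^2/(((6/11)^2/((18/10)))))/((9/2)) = 27149/90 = 301.66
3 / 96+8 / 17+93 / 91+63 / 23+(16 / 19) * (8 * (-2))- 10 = -415590649 / 21633248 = -19.21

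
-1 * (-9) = 9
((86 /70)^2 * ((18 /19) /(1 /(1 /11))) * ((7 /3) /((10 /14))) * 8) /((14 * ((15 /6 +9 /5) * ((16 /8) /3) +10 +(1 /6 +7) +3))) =266256 /25273325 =0.01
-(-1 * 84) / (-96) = -7 / 8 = -0.88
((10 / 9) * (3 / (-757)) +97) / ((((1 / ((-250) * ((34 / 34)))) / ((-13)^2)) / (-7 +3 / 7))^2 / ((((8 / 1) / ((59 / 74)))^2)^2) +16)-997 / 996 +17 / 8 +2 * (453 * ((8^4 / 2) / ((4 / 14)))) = 72692195843964860818223345742337026475 / 11193376529653793583651012973416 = 6494215.19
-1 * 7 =-7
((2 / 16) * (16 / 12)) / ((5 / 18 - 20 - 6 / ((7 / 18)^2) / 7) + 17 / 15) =-5145 / 748799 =-0.01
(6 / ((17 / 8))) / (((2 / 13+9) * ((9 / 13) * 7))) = 2704 / 42483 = 0.06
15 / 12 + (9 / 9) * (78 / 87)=249 / 116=2.15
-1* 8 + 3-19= -24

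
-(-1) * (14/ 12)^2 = 49/ 36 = 1.36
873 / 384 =291 / 128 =2.27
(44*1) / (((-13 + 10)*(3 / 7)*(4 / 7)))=-539 / 9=-59.89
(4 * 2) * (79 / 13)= 632 / 13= 48.62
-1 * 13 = -13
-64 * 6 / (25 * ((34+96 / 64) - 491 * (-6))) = -768 / 149075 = -0.01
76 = 76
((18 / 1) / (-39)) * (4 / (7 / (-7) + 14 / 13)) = -24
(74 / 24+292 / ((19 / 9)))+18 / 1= 36343 / 228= 159.40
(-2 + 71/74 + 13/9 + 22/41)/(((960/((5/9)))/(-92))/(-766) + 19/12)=452447858/773501613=0.58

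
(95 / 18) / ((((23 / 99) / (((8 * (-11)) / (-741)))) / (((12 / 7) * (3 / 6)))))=4840 / 2093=2.31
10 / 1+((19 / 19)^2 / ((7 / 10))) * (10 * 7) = 110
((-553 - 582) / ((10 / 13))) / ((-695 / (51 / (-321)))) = -50167 / 148730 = -0.34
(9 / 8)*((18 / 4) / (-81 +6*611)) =27 / 19120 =0.00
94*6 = 564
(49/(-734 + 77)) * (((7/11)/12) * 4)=-343/21681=-0.02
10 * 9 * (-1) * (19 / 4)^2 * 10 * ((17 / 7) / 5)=-276165 / 28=-9863.04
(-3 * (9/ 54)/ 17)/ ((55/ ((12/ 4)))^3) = -27/ 5656750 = -0.00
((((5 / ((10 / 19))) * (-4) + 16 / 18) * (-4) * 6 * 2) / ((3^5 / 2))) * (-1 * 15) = -53440 / 243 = -219.92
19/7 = 2.71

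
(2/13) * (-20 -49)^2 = 9522/13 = 732.46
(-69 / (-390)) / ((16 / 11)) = 0.12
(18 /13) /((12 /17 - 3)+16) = 306 /3029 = 0.10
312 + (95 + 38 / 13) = 5329 / 13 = 409.92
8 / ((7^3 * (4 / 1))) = 2 / 343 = 0.01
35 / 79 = 0.44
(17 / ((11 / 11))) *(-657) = -11169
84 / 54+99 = 905 / 9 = 100.56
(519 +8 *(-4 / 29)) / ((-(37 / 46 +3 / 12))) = -1381748 / 2813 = -491.20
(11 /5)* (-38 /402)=-209 /1005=-0.21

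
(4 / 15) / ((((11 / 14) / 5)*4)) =14 / 33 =0.42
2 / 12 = 1 / 6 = 0.17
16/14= 8/7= 1.14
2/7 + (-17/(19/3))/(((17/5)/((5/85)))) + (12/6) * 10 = 45761/2261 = 20.24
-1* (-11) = 11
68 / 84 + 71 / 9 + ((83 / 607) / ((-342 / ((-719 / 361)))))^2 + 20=1128235925173549375 / 39313529709834492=28.70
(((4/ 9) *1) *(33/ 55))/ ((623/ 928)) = 0.40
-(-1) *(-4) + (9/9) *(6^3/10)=88/5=17.60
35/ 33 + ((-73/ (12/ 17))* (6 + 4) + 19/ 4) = -135743/ 132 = -1028.36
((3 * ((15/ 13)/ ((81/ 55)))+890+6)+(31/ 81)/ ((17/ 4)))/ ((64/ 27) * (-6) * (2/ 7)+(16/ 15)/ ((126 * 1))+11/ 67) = -37714595135/ 163329387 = -230.91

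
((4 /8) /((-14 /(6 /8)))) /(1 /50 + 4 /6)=-225 /5768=-0.04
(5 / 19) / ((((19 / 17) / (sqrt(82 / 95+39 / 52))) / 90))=765 * sqrt(58235) / 6859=26.91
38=38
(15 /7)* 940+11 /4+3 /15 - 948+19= 152353 /140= 1088.24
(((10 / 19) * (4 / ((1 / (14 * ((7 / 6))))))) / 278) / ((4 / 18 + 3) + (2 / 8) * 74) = 5880 / 1032631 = 0.01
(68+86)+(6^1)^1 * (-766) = -4442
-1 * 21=-21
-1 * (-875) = 875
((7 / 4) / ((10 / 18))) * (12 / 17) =189 / 85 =2.22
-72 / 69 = -24 / 23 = -1.04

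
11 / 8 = 1.38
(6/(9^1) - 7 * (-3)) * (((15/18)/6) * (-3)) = -9.03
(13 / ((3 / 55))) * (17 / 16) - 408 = -7429 / 48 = -154.77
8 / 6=4 / 3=1.33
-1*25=-25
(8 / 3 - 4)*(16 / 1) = -64 / 3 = -21.33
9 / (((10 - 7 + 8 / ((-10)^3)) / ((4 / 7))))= 2250 / 1309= 1.72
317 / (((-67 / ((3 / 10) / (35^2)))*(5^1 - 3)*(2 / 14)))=-951 / 234500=-0.00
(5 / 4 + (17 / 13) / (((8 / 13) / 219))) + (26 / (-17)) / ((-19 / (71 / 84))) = 25324631 / 54264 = 466.69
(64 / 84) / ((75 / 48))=256 / 525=0.49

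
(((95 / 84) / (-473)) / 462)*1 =-95 / 18356184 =-0.00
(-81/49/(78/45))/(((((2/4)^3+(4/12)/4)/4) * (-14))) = 5832/4459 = 1.31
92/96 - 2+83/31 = 1.64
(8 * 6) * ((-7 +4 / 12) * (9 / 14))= -1440 / 7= -205.71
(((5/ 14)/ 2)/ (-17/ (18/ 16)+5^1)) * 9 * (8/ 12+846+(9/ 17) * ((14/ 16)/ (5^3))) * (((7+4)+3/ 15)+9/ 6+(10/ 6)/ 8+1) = -49893047613/ 26656000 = -1871.74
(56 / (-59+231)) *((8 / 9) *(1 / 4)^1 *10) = 280 / 387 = 0.72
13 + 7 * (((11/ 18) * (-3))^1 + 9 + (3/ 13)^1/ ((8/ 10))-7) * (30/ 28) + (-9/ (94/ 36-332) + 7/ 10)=52846411/ 3083080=17.14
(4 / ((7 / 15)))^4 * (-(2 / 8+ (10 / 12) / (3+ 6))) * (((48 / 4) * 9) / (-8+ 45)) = -12960000 / 2401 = -5397.75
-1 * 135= -135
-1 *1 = -1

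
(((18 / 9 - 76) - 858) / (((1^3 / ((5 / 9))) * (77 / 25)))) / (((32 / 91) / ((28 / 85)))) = -530075 / 3366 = -157.48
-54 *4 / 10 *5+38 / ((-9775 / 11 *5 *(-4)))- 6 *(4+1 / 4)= -6524708 / 48875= -133.50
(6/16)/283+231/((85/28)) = 14643807/192440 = 76.10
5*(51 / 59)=255 / 59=4.32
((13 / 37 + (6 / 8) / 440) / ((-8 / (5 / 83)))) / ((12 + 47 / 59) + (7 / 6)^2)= -147087 / 783289408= -0.00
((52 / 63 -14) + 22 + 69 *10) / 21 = 44026 / 1323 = 33.28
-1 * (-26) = 26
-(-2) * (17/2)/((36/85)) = 1445/36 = 40.14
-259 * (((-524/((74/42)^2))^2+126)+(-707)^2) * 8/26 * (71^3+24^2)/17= -9941610564049362716/11194313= -888094746327.83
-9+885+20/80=3505/4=876.25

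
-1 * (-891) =891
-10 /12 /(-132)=0.01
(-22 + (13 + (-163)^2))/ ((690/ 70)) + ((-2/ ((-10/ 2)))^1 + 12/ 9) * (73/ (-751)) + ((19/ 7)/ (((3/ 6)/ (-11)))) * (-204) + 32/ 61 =1645847215462/ 110633565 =14876.56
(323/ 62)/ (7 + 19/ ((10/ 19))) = 1615/ 13361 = 0.12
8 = 8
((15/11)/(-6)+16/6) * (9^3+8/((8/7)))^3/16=2005900288/33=60784857.21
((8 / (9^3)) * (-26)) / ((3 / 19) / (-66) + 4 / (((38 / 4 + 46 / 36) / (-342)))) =8433568 / 3751807977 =0.00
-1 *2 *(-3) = 6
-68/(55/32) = -2176/55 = -39.56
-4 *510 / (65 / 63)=-25704 / 13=-1977.23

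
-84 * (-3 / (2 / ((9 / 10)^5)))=74.40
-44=-44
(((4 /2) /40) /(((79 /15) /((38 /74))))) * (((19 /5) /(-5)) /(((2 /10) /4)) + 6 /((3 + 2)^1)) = -399 /5846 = -0.07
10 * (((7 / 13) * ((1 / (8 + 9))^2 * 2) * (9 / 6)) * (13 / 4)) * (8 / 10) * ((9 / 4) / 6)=63 / 1156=0.05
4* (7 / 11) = 28 / 11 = 2.55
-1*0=0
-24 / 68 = -6 / 17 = -0.35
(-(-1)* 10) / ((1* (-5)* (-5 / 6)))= 12 / 5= 2.40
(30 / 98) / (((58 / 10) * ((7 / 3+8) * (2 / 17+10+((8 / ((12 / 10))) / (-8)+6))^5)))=2484181807200 / 405682568973303377749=0.00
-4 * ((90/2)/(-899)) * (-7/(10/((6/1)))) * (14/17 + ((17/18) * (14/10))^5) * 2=-3418441055281/417799012500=-8.18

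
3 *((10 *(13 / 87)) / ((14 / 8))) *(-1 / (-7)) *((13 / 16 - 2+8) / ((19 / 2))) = 7085 / 26999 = 0.26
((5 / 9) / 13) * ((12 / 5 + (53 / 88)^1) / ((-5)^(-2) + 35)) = 33025 / 9019296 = 0.00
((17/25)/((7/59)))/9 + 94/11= 159083/17325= 9.18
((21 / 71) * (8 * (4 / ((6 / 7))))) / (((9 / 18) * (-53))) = -1568 / 3763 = -0.42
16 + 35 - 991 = -940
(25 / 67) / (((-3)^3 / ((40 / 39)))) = -1000 / 70551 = -0.01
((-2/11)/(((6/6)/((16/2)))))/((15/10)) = -32/33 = -0.97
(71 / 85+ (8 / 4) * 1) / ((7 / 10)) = 482 / 119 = 4.05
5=5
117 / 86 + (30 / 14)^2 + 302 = 1297711 / 4214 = 307.95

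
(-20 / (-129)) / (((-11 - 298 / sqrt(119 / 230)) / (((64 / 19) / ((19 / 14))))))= 23457280 / 950497552449 - 5340160 * sqrt(27370) / 950497552449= -0.00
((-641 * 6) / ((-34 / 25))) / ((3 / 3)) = 48075 / 17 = 2827.94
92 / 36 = 23 / 9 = 2.56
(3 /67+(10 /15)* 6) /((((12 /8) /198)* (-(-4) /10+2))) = 14905 /67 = 222.46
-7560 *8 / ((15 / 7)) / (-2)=14112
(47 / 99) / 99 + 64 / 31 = 628721 / 303831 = 2.07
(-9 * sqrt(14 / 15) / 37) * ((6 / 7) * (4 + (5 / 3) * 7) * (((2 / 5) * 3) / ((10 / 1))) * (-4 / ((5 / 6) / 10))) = 18.18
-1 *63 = -63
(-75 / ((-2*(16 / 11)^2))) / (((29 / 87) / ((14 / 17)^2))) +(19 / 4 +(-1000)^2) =1000040.81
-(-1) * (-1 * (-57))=57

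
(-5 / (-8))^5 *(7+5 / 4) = 103125 / 131072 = 0.79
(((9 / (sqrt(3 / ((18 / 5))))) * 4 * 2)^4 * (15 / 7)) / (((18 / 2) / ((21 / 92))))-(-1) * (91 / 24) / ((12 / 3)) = 23219022049 / 11040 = 2103172.29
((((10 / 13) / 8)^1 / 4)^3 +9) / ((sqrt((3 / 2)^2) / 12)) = 80990333 / 1124864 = 72.00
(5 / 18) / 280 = 0.00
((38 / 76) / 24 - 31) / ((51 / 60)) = -7435 / 204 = -36.45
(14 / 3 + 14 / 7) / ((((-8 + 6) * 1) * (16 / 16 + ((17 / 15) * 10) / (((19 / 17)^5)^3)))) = -151811270298747982990 / 142865764840958131859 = -1.06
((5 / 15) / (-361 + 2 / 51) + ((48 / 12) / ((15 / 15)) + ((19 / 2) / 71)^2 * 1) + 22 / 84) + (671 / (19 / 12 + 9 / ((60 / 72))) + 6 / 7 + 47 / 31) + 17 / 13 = 145054197980838323 / 2334103130679684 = 62.15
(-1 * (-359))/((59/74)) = 26566/59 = 450.27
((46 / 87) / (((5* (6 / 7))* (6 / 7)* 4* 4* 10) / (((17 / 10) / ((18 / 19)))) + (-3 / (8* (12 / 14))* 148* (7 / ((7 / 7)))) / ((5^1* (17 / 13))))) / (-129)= -14560840 / 917337280203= -0.00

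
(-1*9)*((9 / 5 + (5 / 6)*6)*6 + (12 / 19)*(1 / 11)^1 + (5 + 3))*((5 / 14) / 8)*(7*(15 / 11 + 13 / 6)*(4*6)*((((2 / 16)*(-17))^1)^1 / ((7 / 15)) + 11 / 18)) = 45900.10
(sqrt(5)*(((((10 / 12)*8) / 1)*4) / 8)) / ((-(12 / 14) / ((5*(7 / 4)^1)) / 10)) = -6125*sqrt(5) / 18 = -760.88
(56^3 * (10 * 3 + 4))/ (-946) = -2985472/ 473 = -6311.78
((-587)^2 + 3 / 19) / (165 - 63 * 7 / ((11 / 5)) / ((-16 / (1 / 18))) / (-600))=276537423360 / 132421469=2088.31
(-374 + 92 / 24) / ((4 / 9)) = -6663 / 8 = -832.88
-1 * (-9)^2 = -81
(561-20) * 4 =2164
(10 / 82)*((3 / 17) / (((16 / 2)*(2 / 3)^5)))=3645 / 178432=0.02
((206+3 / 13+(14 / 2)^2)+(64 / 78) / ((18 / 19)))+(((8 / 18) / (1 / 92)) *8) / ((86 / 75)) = 8170870 / 15093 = 541.37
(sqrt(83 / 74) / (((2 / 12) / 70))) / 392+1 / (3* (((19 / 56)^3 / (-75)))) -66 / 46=-640.39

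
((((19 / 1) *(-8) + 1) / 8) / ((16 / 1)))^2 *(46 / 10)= 524423 / 81920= 6.40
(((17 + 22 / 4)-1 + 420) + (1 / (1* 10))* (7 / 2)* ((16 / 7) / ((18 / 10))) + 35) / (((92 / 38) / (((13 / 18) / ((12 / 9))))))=2120495 / 19872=106.71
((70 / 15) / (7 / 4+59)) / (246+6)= 2 / 6561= 0.00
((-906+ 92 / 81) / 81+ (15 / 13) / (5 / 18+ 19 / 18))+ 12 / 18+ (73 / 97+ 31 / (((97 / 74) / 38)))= 29446557425 / 33093684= 889.79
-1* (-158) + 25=183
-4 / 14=-2 / 7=-0.29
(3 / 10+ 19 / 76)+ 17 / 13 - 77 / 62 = 4963 / 8060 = 0.62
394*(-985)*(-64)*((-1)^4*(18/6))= 74513280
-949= -949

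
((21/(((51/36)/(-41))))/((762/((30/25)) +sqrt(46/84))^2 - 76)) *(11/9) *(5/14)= -3207312667020/4873909890626537 +240563400 *sqrt(966)/4873909890626537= -0.00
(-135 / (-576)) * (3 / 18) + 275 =35205 / 128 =275.04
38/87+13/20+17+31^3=51867811/1740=29809.09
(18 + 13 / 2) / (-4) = -49 / 8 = -6.12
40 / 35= 8 / 7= 1.14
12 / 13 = 0.92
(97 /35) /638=97 /22330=0.00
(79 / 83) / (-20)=-79 / 1660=-0.05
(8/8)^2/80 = 1/80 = 0.01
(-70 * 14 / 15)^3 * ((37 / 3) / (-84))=9949744 / 243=40945.45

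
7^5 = 16807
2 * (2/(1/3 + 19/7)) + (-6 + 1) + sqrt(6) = -59/16 + sqrt(6) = -1.24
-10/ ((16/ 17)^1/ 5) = -425/ 8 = -53.12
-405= -405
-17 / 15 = -1.13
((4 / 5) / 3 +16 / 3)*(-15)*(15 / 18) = -70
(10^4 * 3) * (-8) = -240000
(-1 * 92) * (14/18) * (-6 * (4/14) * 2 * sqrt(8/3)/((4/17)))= 6256 * sqrt(6)/9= 1702.67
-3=-3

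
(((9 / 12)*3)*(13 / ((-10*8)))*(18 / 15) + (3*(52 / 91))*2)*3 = 50229 / 5600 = 8.97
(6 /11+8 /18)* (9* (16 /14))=112 /11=10.18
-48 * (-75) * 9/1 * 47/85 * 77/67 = 23451120/1139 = 20589.22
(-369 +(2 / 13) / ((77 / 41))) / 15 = -369287 / 15015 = -24.59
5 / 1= 5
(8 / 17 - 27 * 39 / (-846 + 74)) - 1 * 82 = -1052091 / 13124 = -80.17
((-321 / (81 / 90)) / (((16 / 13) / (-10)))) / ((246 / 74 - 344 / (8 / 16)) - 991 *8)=-98975 / 294156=-0.34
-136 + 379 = 243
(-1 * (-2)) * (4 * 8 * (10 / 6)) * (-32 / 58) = -5120 / 87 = -58.85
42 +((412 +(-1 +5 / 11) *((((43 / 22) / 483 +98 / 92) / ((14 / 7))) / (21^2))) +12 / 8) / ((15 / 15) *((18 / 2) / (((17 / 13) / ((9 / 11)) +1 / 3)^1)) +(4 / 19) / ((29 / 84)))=29527031690731 / 245085632253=120.48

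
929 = 929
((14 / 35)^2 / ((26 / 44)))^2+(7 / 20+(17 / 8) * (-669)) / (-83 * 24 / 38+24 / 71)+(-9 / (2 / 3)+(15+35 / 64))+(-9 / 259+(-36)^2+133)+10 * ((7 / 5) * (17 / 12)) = 9092011720340147 / 6150700920000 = 1478.21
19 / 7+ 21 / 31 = 3.39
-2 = -2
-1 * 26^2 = -676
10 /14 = 0.71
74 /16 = 37 /8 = 4.62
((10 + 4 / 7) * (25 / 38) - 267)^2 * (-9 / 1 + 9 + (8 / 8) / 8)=299047849 / 35378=8452.93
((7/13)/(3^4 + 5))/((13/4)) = 14/7267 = 0.00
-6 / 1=-6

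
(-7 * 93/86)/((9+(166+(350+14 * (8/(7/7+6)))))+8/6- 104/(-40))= -9765/702964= -0.01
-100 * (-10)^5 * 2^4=160000000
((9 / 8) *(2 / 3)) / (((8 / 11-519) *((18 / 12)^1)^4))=-44 / 153927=-0.00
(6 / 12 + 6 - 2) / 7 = 9 / 14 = 0.64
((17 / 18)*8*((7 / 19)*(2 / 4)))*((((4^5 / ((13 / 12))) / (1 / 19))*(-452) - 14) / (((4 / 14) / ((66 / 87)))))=-1933934093476 / 64467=-29998822.55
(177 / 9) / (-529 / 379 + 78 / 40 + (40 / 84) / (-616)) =120525790 / 3391771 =35.53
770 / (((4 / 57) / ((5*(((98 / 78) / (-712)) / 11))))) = -162925 / 18512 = -8.80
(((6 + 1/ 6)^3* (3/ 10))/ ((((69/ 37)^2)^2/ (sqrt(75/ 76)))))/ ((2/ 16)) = 94931877133* sqrt(57)/ 15504310764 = 46.23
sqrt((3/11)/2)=sqrt(66)/22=0.37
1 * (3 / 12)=1 / 4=0.25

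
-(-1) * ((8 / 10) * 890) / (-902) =-356 / 451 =-0.79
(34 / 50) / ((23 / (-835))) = -24.69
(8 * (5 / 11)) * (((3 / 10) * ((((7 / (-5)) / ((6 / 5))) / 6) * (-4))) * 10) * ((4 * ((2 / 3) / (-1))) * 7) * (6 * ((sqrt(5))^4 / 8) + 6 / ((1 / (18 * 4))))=-2355920 / 33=-71391.52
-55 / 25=-11 / 5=-2.20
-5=-5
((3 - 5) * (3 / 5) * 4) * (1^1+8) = -216 / 5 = -43.20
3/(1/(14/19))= 42/19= 2.21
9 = 9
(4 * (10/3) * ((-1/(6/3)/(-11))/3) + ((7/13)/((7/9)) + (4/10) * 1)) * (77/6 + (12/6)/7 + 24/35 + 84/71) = 1861273301/95945850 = 19.40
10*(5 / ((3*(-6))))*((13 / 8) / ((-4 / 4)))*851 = 276575 / 72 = 3841.32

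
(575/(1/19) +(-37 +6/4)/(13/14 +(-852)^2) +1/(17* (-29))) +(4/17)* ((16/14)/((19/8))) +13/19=7280469768247658/666356043661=10925.80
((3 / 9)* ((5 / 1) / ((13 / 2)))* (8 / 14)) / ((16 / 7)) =5 / 78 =0.06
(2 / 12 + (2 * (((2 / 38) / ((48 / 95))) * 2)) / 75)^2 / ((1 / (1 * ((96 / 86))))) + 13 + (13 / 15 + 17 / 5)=502126 / 29025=17.30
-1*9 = -9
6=6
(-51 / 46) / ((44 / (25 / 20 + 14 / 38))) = -6273 / 153824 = -0.04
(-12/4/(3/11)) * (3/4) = -33/4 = -8.25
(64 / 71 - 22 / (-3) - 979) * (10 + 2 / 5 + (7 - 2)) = -15921521 / 1065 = -14949.78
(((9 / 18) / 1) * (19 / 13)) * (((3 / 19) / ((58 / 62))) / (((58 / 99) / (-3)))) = -27621 / 43732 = -0.63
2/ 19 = 0.11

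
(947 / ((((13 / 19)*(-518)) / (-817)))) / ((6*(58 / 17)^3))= 9.16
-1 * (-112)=112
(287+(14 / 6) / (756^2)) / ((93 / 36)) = 70298929 / 632772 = 111.10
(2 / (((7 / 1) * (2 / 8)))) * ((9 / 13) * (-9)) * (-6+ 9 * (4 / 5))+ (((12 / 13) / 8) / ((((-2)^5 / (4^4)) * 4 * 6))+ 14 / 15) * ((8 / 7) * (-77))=-119156 / 1365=-87.29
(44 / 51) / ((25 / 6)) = 88 / 425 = 0.21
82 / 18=41 / 9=4.56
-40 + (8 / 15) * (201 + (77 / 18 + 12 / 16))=9434 / 135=69.88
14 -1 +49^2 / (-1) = -2388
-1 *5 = -5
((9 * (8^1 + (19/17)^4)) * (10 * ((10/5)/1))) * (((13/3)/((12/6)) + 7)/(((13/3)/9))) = 35572684950/1085773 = 32762.54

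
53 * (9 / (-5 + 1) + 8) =1219 / 4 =304.75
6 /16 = 0.38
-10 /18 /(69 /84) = -0.68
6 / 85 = 0.07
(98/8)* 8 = 98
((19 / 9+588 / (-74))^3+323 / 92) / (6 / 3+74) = -662921300293 / 258186850704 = -2.57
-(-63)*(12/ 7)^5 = 2239488/ 2401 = 932.73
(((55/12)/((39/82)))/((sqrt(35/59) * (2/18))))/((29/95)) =42845 * sqrt(2065)/5278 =368.88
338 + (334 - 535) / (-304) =102953 / 304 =338.66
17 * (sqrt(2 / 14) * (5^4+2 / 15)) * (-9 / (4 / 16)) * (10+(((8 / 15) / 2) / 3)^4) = -26147224459816 * sqrt(7) / 47840625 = -1446031.56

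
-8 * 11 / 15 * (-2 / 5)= 176 / 75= 2.35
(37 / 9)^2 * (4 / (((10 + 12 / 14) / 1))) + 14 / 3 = 16765 / 1539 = 10.89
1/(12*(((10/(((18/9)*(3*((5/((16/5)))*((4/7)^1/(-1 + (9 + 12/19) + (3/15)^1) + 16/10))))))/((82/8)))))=501061/375872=1.33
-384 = -384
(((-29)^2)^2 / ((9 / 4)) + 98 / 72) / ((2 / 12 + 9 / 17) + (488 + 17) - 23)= 38476253 / 59082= 651.23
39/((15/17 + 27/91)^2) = 31111717/1108992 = 28.05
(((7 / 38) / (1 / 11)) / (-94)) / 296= -77 / 1057312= -0.00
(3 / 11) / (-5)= -3 / 55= -0.05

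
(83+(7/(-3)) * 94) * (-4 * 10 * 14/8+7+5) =23722/3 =7907.33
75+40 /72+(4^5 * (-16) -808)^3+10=-45732160276222 /9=-5081351141802.44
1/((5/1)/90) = 18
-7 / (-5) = 7 / 5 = 1.40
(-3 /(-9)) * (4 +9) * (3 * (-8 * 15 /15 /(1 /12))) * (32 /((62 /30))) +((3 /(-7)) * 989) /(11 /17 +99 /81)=-1213350561 /62062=-19550.62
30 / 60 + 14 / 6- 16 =-79 / 6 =-13.17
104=104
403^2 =162409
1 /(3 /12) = 4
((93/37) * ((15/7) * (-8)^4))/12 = 1838.46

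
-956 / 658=-478 / 329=-1.45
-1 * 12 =-12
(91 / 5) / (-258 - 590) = -91 / 4240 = -0.02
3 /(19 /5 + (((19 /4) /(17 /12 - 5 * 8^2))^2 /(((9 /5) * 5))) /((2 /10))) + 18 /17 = 8725513863 /4720904692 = 1.85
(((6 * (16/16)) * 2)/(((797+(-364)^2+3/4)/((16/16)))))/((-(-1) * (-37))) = -16/6575825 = -0.00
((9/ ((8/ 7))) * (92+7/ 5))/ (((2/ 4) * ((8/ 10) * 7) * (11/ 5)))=21015/ 176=119.40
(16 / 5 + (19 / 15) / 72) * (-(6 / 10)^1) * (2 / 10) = -139 / 360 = -0.39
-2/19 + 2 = 1.89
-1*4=-4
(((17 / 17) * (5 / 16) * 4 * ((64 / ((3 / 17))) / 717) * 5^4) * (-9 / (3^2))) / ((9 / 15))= -4250000 / 6453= -658.61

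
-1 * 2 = -2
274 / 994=137 / 497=0.28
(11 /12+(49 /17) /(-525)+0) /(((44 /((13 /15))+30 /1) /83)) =1671371 /1785000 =0.94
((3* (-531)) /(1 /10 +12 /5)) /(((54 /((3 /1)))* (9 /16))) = -944 /15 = -62.93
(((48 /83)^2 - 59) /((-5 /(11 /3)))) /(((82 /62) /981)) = 45065219529 /1412245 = 31910.34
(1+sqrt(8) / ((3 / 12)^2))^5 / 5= 20992001 / 5+134873248 * sqrt(2) / 5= 42346315.50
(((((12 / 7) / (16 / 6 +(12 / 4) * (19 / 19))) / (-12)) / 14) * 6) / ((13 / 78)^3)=-1944 / 833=-2.33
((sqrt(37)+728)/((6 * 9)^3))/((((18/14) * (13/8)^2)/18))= 112 * sqrt(37)/3326427+6272/255879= 0.02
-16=-16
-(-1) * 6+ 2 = 8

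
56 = 56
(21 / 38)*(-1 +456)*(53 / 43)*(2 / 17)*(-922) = -466914630 / 13889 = -33617.58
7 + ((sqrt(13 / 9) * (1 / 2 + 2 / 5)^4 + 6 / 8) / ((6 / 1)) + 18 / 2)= 729 * sqrt(13) / 20000 + 129 / 8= 16.26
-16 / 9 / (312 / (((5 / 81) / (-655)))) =0.00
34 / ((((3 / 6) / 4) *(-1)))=-272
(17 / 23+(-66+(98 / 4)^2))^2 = 2422509961 / 8464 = 286213.37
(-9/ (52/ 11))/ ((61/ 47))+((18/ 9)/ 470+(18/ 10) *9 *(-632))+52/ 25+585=-35976886187/ 3727100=-9652.78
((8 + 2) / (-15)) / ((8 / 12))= -1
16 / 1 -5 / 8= 123 / 8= 15.38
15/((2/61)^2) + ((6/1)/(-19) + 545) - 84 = 1095497/76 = 14414.43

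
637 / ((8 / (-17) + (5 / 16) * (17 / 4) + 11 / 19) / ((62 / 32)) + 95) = 3644732 / 547805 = 6.65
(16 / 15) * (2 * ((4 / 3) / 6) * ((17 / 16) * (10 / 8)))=17 / 27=0.63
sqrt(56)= 2 * sqrt(14)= 7.48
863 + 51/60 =17277/20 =863.85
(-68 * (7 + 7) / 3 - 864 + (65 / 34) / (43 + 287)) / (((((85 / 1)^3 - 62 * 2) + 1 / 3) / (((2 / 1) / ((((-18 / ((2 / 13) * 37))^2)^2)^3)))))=-5816913629776447895455873 / 1511023634601760221870482983637352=-0.00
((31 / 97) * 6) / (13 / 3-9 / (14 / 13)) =-7812 / 16393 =-0.48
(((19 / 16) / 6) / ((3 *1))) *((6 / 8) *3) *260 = 1235 / 32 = 38.59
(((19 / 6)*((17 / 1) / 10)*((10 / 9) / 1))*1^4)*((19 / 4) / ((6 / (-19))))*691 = -80572673 / 1296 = -62170.27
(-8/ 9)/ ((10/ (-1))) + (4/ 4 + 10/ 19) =1.62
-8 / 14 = -4 / 7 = -0.57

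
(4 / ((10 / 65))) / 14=13 / 7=1.86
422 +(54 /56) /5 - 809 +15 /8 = -107781 /280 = -384.93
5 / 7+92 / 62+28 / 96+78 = 419191 / 5208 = 80.49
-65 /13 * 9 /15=-3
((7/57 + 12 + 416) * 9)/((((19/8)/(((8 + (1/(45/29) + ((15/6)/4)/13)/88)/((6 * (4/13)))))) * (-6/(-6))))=80480142283/11436480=7037.14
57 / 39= 19 / 13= 1.46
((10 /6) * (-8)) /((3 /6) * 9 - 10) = 2.42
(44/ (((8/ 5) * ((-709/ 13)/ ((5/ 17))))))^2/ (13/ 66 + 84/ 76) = 8013451875/ 474467526194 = 0.02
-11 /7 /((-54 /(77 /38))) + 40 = 82201 /2052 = 40.06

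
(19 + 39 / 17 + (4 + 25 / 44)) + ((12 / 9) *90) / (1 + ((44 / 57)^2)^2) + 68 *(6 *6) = 27416508639313 / 10699464556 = 2562.42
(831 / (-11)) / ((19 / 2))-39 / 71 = -126153 / 14839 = -8.50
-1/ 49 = -0.02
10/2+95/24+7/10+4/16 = 1189/120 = 9.91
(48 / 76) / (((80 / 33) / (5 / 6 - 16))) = -3003 / 760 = -3.95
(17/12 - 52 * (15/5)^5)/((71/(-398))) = 30171385/426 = 70824.85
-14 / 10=-7 / 5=-1.40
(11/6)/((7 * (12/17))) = 187/504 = 0.37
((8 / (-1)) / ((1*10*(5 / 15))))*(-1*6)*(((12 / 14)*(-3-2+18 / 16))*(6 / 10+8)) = -71982 / 175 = -411.33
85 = 85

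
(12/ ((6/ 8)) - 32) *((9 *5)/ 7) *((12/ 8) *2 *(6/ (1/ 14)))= -25920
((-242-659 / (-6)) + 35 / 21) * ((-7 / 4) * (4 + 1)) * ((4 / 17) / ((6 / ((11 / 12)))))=41.05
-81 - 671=-752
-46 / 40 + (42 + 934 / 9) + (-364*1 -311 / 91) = -3649297 / 16380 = -222.79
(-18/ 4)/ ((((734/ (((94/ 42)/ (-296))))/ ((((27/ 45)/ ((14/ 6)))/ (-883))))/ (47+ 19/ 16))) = -978399/ 1504057838080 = -0.00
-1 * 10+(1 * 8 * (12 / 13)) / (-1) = -226 / 13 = -17.38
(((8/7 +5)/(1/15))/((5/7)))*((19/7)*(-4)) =-9804/7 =-1400.57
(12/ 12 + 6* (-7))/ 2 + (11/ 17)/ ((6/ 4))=-2047/ 102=-20.07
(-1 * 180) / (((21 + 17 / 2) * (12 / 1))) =-0.51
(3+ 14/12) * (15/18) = 125/36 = 3.47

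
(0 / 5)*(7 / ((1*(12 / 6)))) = 0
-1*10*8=-80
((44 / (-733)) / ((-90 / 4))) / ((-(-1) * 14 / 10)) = 88 / 46179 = 0.00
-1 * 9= -9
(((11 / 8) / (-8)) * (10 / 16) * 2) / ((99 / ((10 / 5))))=-5 / 1152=-0.00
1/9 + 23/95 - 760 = -649498/855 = -759.65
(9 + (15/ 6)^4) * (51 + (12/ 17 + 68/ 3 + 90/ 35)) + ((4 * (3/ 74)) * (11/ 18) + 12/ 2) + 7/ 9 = 3705.00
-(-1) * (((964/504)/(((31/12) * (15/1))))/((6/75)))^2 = 1452025/3814209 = 0.38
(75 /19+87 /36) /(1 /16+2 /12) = 5804 /209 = 27.77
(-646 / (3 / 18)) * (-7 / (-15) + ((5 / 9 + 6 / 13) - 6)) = 3413464 / 195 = 17504.94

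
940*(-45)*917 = -38789100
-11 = -11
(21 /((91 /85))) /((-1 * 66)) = -85 /286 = -0.30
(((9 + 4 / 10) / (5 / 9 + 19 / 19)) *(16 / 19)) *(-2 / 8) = -846 / 665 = -1.27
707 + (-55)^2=3732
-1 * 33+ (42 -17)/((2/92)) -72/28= 7801/7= 1114.43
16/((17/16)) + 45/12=1279/68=18.81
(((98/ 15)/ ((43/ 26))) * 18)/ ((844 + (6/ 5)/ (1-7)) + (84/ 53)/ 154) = 8912904/ 105767401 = 0.08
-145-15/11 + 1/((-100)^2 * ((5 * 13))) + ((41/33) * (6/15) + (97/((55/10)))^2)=38972960363/235950000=165.17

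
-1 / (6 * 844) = -1 / 5064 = -0.00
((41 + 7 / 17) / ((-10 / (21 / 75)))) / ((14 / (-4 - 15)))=3344 / 2125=1.57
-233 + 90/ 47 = -10861/ 47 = -231.09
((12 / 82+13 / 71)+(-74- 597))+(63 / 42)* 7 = -3843513 / 5822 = -660.17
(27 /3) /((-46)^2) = 9 /2116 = 0.00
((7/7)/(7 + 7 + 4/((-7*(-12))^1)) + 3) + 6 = 2676/295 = 9.07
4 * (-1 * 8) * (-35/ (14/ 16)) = 1280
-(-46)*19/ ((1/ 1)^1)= 874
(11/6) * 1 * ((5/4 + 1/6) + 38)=5203/72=72.26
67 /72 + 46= 3379 /72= 46.93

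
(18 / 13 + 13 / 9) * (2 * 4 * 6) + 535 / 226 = 1217761 / 8814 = 138.16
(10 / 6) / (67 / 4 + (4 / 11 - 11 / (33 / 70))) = -220 / 821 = -0.27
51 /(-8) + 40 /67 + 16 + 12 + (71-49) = 23703 /536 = 44.22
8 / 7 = 1.14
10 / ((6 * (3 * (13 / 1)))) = 5 / 117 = 0.04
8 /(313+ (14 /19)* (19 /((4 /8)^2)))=8 /369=0.02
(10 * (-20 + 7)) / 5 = -26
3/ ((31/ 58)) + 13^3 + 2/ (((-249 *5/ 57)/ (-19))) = 28358997/ 12865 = 2204.35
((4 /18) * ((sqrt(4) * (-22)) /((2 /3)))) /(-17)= 44 /51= 0.86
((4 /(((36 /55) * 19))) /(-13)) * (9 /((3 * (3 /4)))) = -220 /2223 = -0.10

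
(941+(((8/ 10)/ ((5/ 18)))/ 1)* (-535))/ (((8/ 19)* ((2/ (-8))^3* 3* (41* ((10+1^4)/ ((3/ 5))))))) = 455848/ 11275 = 40.43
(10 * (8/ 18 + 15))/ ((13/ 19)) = 26410/ 117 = 225.73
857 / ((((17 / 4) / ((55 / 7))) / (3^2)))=1696860 / 119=14259.33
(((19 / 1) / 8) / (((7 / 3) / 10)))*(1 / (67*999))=95 / 624708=0.00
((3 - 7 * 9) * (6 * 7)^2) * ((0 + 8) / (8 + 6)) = -60480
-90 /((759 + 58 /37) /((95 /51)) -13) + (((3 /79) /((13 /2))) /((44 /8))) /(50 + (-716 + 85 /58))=-68873084910033 /302507362436708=-0.23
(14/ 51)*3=14/ 17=0.82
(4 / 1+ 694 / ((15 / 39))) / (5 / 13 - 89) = -19591 / 960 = -20.41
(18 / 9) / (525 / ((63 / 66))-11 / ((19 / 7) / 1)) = 38 / 10373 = 0.00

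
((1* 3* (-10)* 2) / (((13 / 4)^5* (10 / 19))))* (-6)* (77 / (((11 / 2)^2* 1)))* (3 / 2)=29417472 / 4084223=7.20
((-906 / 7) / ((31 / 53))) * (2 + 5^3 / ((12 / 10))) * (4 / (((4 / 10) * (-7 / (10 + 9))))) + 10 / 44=434883175 / 682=637658.61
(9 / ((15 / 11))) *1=33 / 5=6.60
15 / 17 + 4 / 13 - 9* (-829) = 1649144 / 221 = 7462.19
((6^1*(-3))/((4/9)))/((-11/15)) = 1215/22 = 55.23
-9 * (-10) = 90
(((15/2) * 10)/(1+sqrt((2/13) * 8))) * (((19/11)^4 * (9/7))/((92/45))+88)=-286817296025/9428804+22062868925 * sqrt(13)/2357201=3327.88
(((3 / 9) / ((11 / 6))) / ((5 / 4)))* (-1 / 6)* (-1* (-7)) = -0.17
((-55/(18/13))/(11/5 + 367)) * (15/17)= -1375/14484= -0.09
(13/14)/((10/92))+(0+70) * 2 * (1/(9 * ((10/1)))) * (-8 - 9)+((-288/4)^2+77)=1651576/315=5243.10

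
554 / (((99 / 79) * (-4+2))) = -21883 / 99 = -221.04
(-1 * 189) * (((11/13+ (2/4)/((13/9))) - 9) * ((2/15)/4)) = 12789/260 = 49.19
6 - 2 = 4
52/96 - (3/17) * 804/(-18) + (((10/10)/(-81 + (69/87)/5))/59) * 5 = 1188363263/141085992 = 8.42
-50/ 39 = -1.28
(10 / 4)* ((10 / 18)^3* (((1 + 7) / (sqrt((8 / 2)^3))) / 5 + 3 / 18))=0.16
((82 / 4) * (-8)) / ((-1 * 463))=0.35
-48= -48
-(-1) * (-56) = -56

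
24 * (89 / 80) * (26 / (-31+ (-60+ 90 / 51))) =-59007 / 7585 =-7.78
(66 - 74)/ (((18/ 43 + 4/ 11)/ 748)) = -1415216/ 185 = -7649.82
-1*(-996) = 996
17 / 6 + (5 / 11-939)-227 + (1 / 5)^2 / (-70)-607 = -1769.71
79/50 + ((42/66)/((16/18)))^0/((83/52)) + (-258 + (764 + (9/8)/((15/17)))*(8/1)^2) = 202195497/4150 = 48721.81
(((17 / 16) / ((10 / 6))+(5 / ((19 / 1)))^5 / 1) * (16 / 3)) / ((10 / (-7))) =-2.38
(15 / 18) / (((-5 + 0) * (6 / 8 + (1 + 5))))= -2 / 81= -0.02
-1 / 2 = -0.50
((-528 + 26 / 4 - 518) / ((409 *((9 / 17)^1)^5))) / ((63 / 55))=-859013485 / 16100694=-53.35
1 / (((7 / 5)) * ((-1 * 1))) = -5 / 7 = -0.71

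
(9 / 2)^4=6561 / 16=410.06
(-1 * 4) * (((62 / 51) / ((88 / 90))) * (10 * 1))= -9300 / 187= -49.73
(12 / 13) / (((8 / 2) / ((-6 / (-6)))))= 3 / 13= 0.23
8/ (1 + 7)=1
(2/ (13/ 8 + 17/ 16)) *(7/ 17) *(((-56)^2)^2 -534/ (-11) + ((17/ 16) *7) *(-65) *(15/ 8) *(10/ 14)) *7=678460227655/ 32164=21093776.51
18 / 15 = 6 / 5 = 1.20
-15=-15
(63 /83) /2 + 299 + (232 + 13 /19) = 1678129 /3154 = 532.06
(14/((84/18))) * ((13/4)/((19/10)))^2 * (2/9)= 4225/2166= 1.95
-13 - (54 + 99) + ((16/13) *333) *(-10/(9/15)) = -6996.77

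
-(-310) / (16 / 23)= 445.62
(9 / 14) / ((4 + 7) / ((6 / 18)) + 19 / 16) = 72 / 3829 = 0.02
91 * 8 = 728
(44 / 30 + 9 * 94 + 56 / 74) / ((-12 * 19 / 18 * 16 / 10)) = -117691 / 2812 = -41.85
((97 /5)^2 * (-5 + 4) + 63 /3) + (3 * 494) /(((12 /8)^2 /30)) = 485116 /25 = 19404.64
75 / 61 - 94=-5659 / 61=-92.77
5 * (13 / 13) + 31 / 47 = 266 / 47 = 5.66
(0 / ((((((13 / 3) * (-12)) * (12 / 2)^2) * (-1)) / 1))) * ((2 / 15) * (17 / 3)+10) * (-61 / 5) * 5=0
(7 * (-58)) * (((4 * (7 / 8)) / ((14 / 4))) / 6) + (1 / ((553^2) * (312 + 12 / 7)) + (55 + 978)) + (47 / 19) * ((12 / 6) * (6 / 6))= 1768624158523 / 1822796388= 970.28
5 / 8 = 0.62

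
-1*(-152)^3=3511808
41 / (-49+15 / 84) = -0.84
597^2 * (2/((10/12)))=4276908/5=855381.60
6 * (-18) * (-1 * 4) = 432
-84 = -84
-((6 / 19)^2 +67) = -24223 / 361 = -67.10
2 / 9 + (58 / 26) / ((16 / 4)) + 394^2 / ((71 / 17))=37169.96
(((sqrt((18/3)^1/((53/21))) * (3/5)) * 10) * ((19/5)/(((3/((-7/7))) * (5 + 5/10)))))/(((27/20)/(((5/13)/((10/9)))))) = -152 * sqrt(742)/7579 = -0.55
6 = 6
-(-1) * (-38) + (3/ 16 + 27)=-173/ 16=-10.81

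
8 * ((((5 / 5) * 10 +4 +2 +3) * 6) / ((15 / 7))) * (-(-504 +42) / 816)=20482 / 85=240.96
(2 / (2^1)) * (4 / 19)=4 / 19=0.21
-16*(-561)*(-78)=-700128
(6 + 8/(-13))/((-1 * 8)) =-35/52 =-0.67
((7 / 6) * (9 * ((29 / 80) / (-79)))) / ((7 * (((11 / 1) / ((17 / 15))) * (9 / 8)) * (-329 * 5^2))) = 493 / 6432772500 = 0.00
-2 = -2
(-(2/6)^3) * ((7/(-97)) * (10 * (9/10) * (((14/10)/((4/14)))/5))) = 343/14550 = 0.02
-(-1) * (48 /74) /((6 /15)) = 60 /37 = 1.62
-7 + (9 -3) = -1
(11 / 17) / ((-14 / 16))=-88 / 119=-0.74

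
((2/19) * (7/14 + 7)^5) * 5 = 3796875/304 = 12489.72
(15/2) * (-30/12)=-75/4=-18.75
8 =8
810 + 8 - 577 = 241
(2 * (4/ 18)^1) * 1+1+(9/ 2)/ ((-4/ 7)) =-463/ 72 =-6.43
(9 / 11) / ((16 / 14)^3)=3087 / 5632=0.55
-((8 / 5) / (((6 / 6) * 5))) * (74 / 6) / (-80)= 37 / 750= 0.05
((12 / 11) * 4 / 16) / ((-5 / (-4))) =12 / 55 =0.22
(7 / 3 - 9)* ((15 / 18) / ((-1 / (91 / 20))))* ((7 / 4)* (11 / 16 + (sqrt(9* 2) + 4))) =3185* sqrt(2) / 24 + 79625 / 384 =395.03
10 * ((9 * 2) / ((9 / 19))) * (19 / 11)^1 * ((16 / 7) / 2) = 57760 / 77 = 750.13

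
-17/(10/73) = -1241/10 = -124.10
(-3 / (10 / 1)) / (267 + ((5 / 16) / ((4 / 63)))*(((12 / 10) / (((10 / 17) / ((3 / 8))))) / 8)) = -2048 / 1825933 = -0.00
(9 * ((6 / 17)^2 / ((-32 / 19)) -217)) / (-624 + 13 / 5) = 22584375 / 7183384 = 3.14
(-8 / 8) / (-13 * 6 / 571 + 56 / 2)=-571 / 15910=-0.04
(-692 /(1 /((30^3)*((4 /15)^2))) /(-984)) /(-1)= -55360 /41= -1350.24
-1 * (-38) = 38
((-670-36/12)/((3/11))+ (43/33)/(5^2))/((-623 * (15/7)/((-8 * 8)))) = -14476672/122375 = -118.30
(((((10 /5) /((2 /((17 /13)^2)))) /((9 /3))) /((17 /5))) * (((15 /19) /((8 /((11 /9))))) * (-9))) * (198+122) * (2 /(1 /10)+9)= -5423000 /3211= -1688.88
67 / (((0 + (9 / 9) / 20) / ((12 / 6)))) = 2680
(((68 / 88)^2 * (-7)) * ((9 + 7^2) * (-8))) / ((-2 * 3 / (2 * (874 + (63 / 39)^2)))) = -34765360196 / 61347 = -566700.25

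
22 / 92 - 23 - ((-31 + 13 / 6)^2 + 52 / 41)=-855.39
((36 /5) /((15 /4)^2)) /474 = 32 /29625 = 0.00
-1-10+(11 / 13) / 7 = -990 / 91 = -10.88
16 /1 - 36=-20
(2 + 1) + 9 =12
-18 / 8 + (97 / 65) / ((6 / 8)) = -203 / 780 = -0.26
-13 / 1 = -13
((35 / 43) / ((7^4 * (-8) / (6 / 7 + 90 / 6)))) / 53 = -555 / 43775032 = -0.00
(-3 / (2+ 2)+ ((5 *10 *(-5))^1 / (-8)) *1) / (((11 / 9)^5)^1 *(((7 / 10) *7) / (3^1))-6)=-54029835 / 2737321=-19.74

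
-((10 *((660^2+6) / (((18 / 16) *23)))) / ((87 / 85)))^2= -974906625976960000 / 36036009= -27053679167.88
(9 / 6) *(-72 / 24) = -9 / 2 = -4.50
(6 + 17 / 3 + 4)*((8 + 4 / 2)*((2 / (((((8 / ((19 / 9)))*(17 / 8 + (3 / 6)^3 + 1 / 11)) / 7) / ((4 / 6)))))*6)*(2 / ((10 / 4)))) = 2200352 / 2781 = 791.21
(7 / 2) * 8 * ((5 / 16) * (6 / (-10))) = -21 / 4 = -5.25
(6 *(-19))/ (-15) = 38/ 5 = 7.60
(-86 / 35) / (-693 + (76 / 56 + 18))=172 / 47155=0.00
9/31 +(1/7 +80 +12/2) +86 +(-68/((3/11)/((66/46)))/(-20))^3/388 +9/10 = 24084287908231/128051591500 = 188.08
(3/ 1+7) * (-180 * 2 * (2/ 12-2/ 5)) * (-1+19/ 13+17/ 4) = 51450/ 13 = 3957.69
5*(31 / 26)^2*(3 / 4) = 14415 / 2704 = 5.33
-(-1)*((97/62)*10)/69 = 0.23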